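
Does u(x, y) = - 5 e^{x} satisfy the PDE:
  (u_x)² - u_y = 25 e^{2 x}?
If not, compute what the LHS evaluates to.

Answer: Yes

Derivation:
Evaluate each term of the left-hand side for u = - 5 e^{x}.
Derivatives:
  u_x = - 5 e^{x}
  u_y = 0
Terms:
  (u_x)² = 25 e^{2 x}
  -u_y = 0
Sum: LHS = 25 e^{2 x}
This is exactly the given right-hand side, so u is a solution.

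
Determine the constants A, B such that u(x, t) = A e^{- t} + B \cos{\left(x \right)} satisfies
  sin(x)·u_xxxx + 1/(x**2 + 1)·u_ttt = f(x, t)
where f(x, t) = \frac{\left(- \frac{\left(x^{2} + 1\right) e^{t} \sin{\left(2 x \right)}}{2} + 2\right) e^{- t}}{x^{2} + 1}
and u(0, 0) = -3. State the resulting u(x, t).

Answer: u(x, t) = - \cos{\left(x \right)} - 2 e^{- t}

Derivation:
Substitute the ansatz u = A e^{- t} + B \cos{\left(x \right)} into the left-hand side.
Derivatives of the ansatz:
  u_xxxx = B \cos{\left(x \right)}
  u_ttt = - A e^{- t}
Term by term:
  sin(x)·u_xxxx = B \sin{\left(x \right)} \cos{\left(x \right)}
  1/(x**2 + 1)·u_ttt = - \frac{A}{x^{2} e^{t} + e^{t}}
So the left-hand side equals
  - \frac{A}{x^{2} e^{t} + e^{t}} + B \sin{\left(x \right)} \cos{\left(x \right)}
This must equal f(x, t) identically; expanded, f = - \sin{\left(x \right)} \cos{\left(x \right)} + \frac{2}{x^{2} e^{t} + e^{t}}.
Matching coefficients of the independent functions:
  [\sin{\left(x \right)} \cos{\left(x \right)}]:  B = -1
  [\frac{1}{x^{2} e^{t} + e^{t}}]:  - A = 2
Solving: A = -2, B = -1.
Check against the point condition:
  u(0, 0) = -3  ⟹  A + B = -3  ✓
Hence u(x, t) = - \cos{\left(x \right)} - 2 e^{- t}.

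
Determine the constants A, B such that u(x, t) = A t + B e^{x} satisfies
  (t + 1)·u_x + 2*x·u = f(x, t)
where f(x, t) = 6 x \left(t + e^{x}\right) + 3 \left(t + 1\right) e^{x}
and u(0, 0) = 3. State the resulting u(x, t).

Answer: u(x, t) = 3 t + 3 e^{x}

Derivation:
Substitute the ansatz u = A t + B e^{x} into the left-hand side.
Derivatives of the ansatz:
  u_x = B e^{x}
Term by term:
  (t + 1)·u_x = B t e^{x} + B e^{x}
  2*x·u = 2 A t x + 2 B x e^{x}
So the left-hand side equals
  2 A t x + B t e^{x} + 2 B x e^{x} + B e^{x}
This must equal f(x, t) identically; expanded, f = 6 t x + 3 t e^{x} + 6 x e^{x} + 3 e^{x}.
Matching coefficients of the independent functions:
  [t x]:  2 A = 6
  [t e^{x}, e^{x}]:  B = 3
  [x e^{x}]:  2 B = 6
Solving: A = 3, B = 3.
Check against the point condition:
  u(0, 0) = 3  ⟹  B = 3  ✓
Hence u(x, t) = 3 t + 3 e^{x}.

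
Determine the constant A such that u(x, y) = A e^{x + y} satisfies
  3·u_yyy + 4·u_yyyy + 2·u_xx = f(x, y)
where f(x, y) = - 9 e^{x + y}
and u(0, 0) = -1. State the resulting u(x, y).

Substitute the ansatz u = A e^{x + y} into the left-hand side.
Derivatives of the ansatz:
  u_yyy = A e^{x} e^{y}
  u_yyyy = A e^{x} e^{y}
  u_xx = A e^{x} e^{y}
Term by term:
  3·u_yyy = 3 A e^{x} e^{y}
  4·u_yyyy = 4 A e^{x} e^{y}
  2·u_xx = 2 A e^{x} e^{y}
So the left-hand side equals
  9 A e^{x} e^{y}
This must equal f(x, y) identically; expanded, f = - 9 e^{x} e^{y}.
Matching coefficients of the independent functions:
  [e^{x} e^{y}]:  9 A = -9
Solving: A = -1.
Check against the point condition:
  u(0, 0) = -1  ⟹  A = -1  ✓
Hence u(x, y) = - e^{x + y}.

Answer: u(x, y) = - e^{x + y}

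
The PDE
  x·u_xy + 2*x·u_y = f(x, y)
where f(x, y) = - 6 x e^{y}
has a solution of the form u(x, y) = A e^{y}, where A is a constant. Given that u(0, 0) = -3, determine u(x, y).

Substitute the ansatz u = A e^{y} into the left-hand side.
Derivatives of the ansatz:
  u_xy = 0
  u_y = A e^{y}
Term by term:
  x·u_xy = 0
  2*x·u_y = 2 A x e^{y}
So the left-hand side equals
  2 A x e^{y}
This must equal f(x, y) = - 6 x e^{y} identically.
Matching coefficients of the independent functions:
  [x e^{y}]:  2 A = -6
Solving: A = -3.
Check against the point condition:
  u(0, 0) = -3  ⟹  A = -3  ✓
Hence u(x, y) = - 3 e^{y}.

Answer: u(x, y) = - 3 e^{y}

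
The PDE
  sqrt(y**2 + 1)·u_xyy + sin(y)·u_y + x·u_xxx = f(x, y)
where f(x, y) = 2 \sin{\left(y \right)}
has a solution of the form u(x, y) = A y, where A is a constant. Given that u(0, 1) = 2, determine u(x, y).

Substitute the ansatz u = A y into the left-hand side.
Derivatives of the ansatz:
  u_xyy = 0
  u_y = A
  u_xxx = 0
Term by term:
  sqrt(y**2 + 1)·u_xyy = 0
  sin(y)·u_y = A \sin{\left(y \right)}
  x·u_xxx = 0
So the left-hand side equals
  A \sin{\left(y \right)}
This must equal f(x, y) = 2 \sin{\left(y \right)} identically.
Matching coefficients of the independent functions:
  [\sin{\left(y \right)}]:  A = 2
Solving: A = 2.
Check against the point condition:
  u(0, 1) = 2  ⟹  A = 2  ✓
Hence u(x, y) = 2 y.

Answer: u(x, y) = 2 y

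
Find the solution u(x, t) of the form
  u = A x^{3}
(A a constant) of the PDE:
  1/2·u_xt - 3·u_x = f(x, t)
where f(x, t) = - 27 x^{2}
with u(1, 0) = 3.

Substitute the ansatz u = A x^{3} into the left-hand side.
Derivatives of the ansatz:
  u_xt = 0
  u_x = 3 A x^{2}
Term by term:
  1/2·u_xt = 0
  -3·u_x = - 9 A x^{2}
So the left-hand side equals
  - 9 A x^{2}
This must equal f(x, t) = - 27 x^{2} identically.
Matching coefficients of the independent functions:
  [x^{2}]:  - 9 A = -27
Solving: A = 3.
Check against the point condition:
  u(1, 0) = 3  ⟹  A = 3  ✓
Hence u(x, t) = 3 x^{3}.

Answer: u(x, t) = 3 x^{3}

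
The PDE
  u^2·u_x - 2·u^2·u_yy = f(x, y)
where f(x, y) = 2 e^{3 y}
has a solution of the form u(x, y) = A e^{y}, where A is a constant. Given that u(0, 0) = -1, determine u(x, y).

Substitute the ansatz u = A e^{y} into the left-hand side.
Derivatives of the ansatz:
  u_x = 0
  u_yy = A e^{y}
Term by term:
  u^2·u_x = 0
  -2·u^2·u_yy = - 2 A^{3} e^{3 y}
So the left-hand side equals
  - 2 A^{3} e^{3 y}
This must equal f(x, y) = 2 e^{3 y} identically.
Matching coefficients of the independent functions:
  [e^{3 y}]:  - 2 A^{3} = 2
Solving: A = -1.
Check against the point condition:
  u(0, 0) = -1  ⟹  A = -1  ✓
Hence u(x, y) = - e^{y}.

Answer: u(x, y) = - e^{y}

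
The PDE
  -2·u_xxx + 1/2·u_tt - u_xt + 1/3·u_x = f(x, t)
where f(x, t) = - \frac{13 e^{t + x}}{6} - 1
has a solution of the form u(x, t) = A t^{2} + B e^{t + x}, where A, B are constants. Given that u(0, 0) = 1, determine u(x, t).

Substitute the ansatz u = A t^{2} + B e^{t + x} into the left-hand side.
Derivatives of the ansatz:
  u_xxx = B e^{t} e^{x}
  u_tt = 2 A + B e^{t} e^{x}
  u_xt = B e^{t} e^{x}
  u_x = B e^{t} e^{x}
Term by term:
  -2·u_xxx = - 2 B e^{t} e^{x}
  1/2·u_tt = A + \frac{B e^{t} e^{x}}{2}
  -u_xt = - B e^{t} e^{x}
  1/3·u_x = \frac{B e^{t} e^{x}}{3}
So the left-hand side equals
  A - \frac{13 B e^{t} e^{x}}{6}
This must equal f(x, t) identically; expanded, f = - \frac{13 e^{t} e^{x}}{6} - 1.
Matching coefficients of the independent functions:
  [constant term]:  A = -1
  [e^{t} e^{x}]:  - \frac{13 B}{6} = - \frac{13}{6}
Solving: A = -1, B = 1.
Check against the point condition:
  u(0, 0) = 1  ⟹  B = 1  ✓
Hence u(x, t) = - t^{2} + e^{t + x}.

Answer: u(x, t) = - t^{2} + e^{t + x}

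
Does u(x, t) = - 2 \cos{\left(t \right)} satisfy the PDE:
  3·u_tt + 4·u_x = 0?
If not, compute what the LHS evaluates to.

Evaluate each term of the left-hand side for u = - 2 \cos{\left(t \right)}.
Derivatives:
  u_tt = 2 \cos{\left(t \right)}
  u_x = 0
Terms:
  3·u_tt = 6 \cos{\left(t \right)}
  4·u_x = 0
Sum: LHS = 6 \cos{\left(t \right)}
Given right-hand side: 0. Difference LHS − RHS = 6 \cos{\left(t \right)} ≠ 0, so u is not a solution.

Answer: No, the LHS evaluates to 6 \cos{\left(t \right)}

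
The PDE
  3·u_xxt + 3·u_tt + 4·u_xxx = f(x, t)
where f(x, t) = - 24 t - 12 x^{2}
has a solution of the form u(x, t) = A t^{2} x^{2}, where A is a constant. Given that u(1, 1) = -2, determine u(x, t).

Answer: u(x, t) = - 2 t^{2} x^{2}

Derivation:
Substitute the ansatz u = A t^{2} x^{2} into the left-hand side.
Derivatives of the ansatz:
  u_xxt = 4 A t
  u_tt = 2 A x^{2}
  u_xxx = 0
Term by term:
  3·u_xxt = 12 A t
  3·u_tt = 6 A x^{2}
  4·u_xxx = 0
So the left-hand side equals
  12 A t + 6 A x^{2}
This must equal f(x, t) = - 24 t - 12 x^{2} identically.
Matching coefficients of the independent functions:
  [t]:  12 A = -24
  [x^{2}]:  6 A = -12
Solving: A = -2.
Check against the point condition:
  u(1, 1) = -2  ⟹  A = -2  ✓
Hence u(x, t) = - 2 t^{2} x^{2}.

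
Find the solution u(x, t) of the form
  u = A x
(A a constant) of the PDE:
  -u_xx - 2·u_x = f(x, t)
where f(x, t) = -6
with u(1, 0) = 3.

Substitute the ansatz u = A x into the left-hand side.
Derivatives of the ansatz:
  u_xx = 0
  u_x = A
Term by term:
  -u_xx = 0
  -2·u_x = - 2 A
So the left-hand side equals
  - 2 A
This must equal f(x, t) = -6 identically.
Matching coefficients of the independent functions:
  [constant term]:  - 2 A = -6
Solving: A = 3.
Check against the point condition:
  u(1, 0) = 3  ⟹  A = 3  ✓
Hence u(x, t) = 3 x.

Answer: u(x, t) = 3 x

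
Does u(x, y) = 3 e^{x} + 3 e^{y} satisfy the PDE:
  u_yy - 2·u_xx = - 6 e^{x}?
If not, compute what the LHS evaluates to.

Answer: No, the LHS evaluates to - 6 e^{x} + 3 e^{y}

Derivation:
Evaluate each term of the left-hand side for u = 3 e^{x} + 3 e^{y}.
Derivatives:
  u_yy = 3 e^{y}
  u_xx = 3 e^{x}
Terms:
  u_yy = 3 e^{y}
  -2·u_xx = - 6 e^{x}
Sum: LHS = - 6 e^{x} + 3 e^{y}
Given right-hand side: - 6 e^{x}. Difference LHS − RHS = 3 e^{y} ≠ 0, so u is not a solution.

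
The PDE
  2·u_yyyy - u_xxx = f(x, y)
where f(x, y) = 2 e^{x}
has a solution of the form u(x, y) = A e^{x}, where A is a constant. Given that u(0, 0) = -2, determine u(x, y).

Answer: u(x, y) = - 2 e^{x}

Derivation:
Substitute the ansatz u = A e^{x} into the left-hand side.
Derivatives of the ansatz:
  u_yyyy = 0
  u_xxx = A e^{x}
Term by term:
  2·u_yyyy = 0
  -u_xxx = - A e^{x}
So the left-hand side equals
  - A e^{x}
This must equal f(x, y) = 2 e^{x} identically.
Matching coefficients of the independent functions:
  [e^{x}]:  - A = 2
Solving: A = -2.
Check against the point condition:
  u(0, 0) = -2  ⟹  A = -2  ✓
Hence u(x, y) = - 2 e^{x}.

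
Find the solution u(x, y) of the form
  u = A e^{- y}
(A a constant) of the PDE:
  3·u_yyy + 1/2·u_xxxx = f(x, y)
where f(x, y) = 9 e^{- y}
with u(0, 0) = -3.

Substitute the ansatz u = A e^{- y} into the left-hand side.
Derivatives of the ansatz:
  u_yyy = - A e^{- y}
  u_xxxx = 0
Term by term:
  3·u_yyy = - 3 A e^{- y}
  1/2·u_xxxx = 0
So the left-hand side equals
  - 3 A e^{- y}
This must equal f(x, y) = 9 e^{- y} identically.
Matching coefficients of the independent functions:
  [e^{- y}]:  - 3 A = 9
Solving: A = -3.
Check against the point condition:
  u(0, 0) = -3  ⟹  A = -3  ✓
Hence u(x, y) = - 3 e^{- y}.

Answer: u(x, y) = - 3 e^{- y}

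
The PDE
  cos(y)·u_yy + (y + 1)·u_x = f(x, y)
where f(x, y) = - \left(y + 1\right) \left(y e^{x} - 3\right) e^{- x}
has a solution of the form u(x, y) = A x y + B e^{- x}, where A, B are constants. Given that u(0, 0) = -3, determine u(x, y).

Substitute the ansatz u = A x y + B e^{- x} into the left-hand side.
Derivatives of the ansatz:
  u_yy = 0
  u_x = A y - B e^{- x}
Term by term:
  cos(y)·u_yy = 0
  (y + 1)·u_x = A y^{2} + A y - B y e^{- x} - B e^{- x}
So the left-hand side equals
  A y^{2} + A y - B y e^{- x} - B e^{- x}
This must equal f(x, y) identically; expanded, f = - y^{2} - y + 3 y e^{- x} + 3 e^{- x}.
Matching coefficients of the independent functions:
  [y, y^{2}]:  A = -1
  [y e^{- x}, e^{- x}]:  - B = 3
Solving: A = -1, B = -3.
Check against the point condition:
  u(0, 0) = -3  ⟹  B = -3  ✓
Hence u(x, y) = - x y - 3 e^{- x}.

Answer: u(x, y) = - x y - 3 e^{- x}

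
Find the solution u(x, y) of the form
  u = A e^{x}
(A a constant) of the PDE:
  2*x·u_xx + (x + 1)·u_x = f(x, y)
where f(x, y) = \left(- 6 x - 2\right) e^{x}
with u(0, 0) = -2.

Answer: u(x, y) = - 2 e^{x}

Derivation:
Substitute the ansatz u = A e^{x} into the left-hand side.
Derivatives of the ansatz:
  u_xx = A e^{x}
  u_x = A e^{x}
Term by term:
  2*x·u_xx = 2 A x e^{x}
  (x + 1)·u_x = A x e^{x} + A e^{x}
So the left-hand side equals
  3 A x e^{x} + A e^{x}
This must equal f(x, y) identically; expanded, f = - 6 x e^{x} - 2 e^{x}.
Matching coefficients of the independent functions:
  [x e^{x}]:  3 A = -6
  [e^{x}]:  A = -2
Solving: A = -2.
Check against the point condition:
  u(0, 0) = -2  ⟹  A = -2  ✓
Hence u(x, y) = - 2 e^{x}.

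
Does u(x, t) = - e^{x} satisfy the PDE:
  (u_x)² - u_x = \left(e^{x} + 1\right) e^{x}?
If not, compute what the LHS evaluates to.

Evaluate each term of the left-hand side for u = - e^{x}.
Derivatives:
  u_x = - e^{x}
Terms:
  (u_x)² = e^{2 x}
  -u_x = e^{x}
Sum: LHS = \left(e^{x} + 1\right) e^{x}
This is exactly the given right-hand side, so u is a solution.

Answer: Yes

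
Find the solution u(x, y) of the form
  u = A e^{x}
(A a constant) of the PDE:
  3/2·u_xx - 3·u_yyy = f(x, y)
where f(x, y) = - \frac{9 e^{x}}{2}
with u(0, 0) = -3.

Substitute the ansatz u = A e^{x} into the left-hand side.
Derivatives of the ansatz:
  u_xx = A e^{x}
  u_yyy = 0
Term by term:
  3/2·u_xx = \frac{3 A e^{x}}{2}
  -3·u_yyy = 0
So the left-hand side equals
  \frac{3 A e^{x}}{2}
This must equal f(x, y) = - \frac{9 e^{x}}{2} identically.
Matching coefficients of the independent functions:
  [e^{x}]:  \frac{3 A}{2} = - \frac{9}{2}
Solving: A = -3.
Check against the point condition:
  u(0, 0) = -3  ⟹  A = -3  ✓
Hence u(x, y) = - 3 e^{x}.

Answer: u(x, y) = - 3 e^{x}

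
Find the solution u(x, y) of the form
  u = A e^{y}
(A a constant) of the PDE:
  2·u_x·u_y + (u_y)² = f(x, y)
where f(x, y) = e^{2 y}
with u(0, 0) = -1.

Substitute the ansatz u = A e^{y} into the left-hand side.
Derivatives of the ansatz:
  u_x = 0
  u_y = A e^{y}
Term by term:
  2·u_x·u_y = 0
  (u_y)² = A^{2} e^{2 y}
So the left-hand side equals
  A^{2} e^{2 y}
This must equal f(x, y) = e^{2 y} identically.
Matching coefficients of the independent functions:
  [e^{2 y}]:  A^{2} = 1
These equations allow (A) = (-1) or (1).
Impose the point condition(s):
  u(0, 0) = -1  ⟹  A = -1
Only A = -1 satisfies everything.
Hence u(x, y) = - e^{y}.

Answer: u(x, y) = - e^{y}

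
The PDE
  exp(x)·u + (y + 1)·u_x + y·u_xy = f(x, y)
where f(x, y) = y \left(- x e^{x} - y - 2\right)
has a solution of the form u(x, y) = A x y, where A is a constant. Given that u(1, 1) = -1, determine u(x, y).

Answer: u(x, y) = - x y

Derivation:
Substitute the ansatz u = A x y into the left-hand side.
Derivatives of the ansatz:
  u_x = A y
  u_xy = A
Term by term:
  exp(x)·u = A x y e^{x}
  (y + 1)·u_x = A y^{2} + A y
  y·u_xy = A y
So the left-hand side equals
  A x y e^{x} + A y^{2} + 2 A y
This must equal f(x, y) identically; expanded, f = - x y e^{x} - y^{2} - 2 y.
Matching coefficients of the independent functions:
  [y]:  2 A = -2
  [y^{2}, x y e^{x}]:  A = -1
Solving: A = -1.
Check against the point condition:
  u(1, 1) = -1  ⟹  A = -1  ✓
Hence u(x, y) = - x y.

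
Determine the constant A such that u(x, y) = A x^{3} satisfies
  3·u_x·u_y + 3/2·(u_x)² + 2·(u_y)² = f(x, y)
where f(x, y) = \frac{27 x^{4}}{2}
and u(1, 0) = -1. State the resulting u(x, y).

Substitute the ansatz u = A x^{3} into the left-hand side.
Derivatives of the ansatz:
  u_x = 3 A x^{2}
  u_y = 0
Term by term:
  3·u_x·u_y = 0
  3/2·(u_x)² = \frac{27 A^{2} x^{4}}{2}
  2·(u_y)² = 0
So the left-hand side equals
  \frac{27 A^{2} x^{4}}{2}
This must equal f(x, y) = \frac{27 x^{4}}{2} identically.
Matching coefficients of the independent functions:
  [x^{4}]:  \frac{27 A^{2}}{2} = \frac{27}{2}
These equations allow (A) = (-1) or (1).
Impose the point condition(s):
  u(1, 0) = -1  ⟹  A = -1
Only A = -1 satisfies everything.
Hence u(x, y) = - x^{3}.

Answer: u(x, y) = - x^{3}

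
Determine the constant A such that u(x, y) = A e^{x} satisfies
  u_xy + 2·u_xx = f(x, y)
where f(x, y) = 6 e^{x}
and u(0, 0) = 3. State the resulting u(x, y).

Substitute the ansatz u = A e^{x} into the left-hand side.
Derivatives of the ansatz:
  u_xy = 0
  u_xx = A e^{x}
Term by term:
  u_xy = 0
  2·u_xx = 2 A e^{x}
So the left-hand side equals
  2 A e^{x}
This must equal f(x, y) = 6 e^{x} identically.
Matching coefficients of the independent functions:
  [e^{x}]:  2 A = 6
Solving: A = 3.
Check against the point condition:
  u(0, 0) = 3  ⟹  A = 3  ✓
Hence u(x, y) = 3 e^{x}.

Answer: u(x, y) = 3 e^{x}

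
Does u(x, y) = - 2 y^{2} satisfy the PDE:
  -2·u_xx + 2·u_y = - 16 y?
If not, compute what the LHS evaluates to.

Evaluate each term of the left-hand side for u = - 2 y^{2}.
Derivatives:
  u_xx = 0
  u_y = - 4 y
Terms:
  -2·u_xx = 0
  2·u_y = - 8 y
Sum: LHS = - 8 y
Given right-hand side: - 16 y. Difference LHS − RHS = 8 y ≠ 0, so u is not a solution.

Answer: No, the LHS evaluates to - 8 y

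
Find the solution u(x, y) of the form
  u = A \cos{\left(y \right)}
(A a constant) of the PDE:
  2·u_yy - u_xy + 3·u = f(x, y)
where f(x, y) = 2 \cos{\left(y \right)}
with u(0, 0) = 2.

Substitute the ansatz u = A \cos{\left(y \right)} into the left-hand side.
Derivatives of the ansatz:
  u_yy = - A \cos{\left(y \right)}
  u_xy = 0
Term by term:
  2·u_yy = - 2 A \cos{\left(y \right)}
  -u_xy = 0
  3·u = 3 A \cos{\left(y \right)}
So the left-hand side equals
  A \cos{\left(y \right)}
This must equal f(x, y) = 2 \cos{\left(y \right)} identically.
Matching coefficients of the independent functions:
  [\cos{\left(y \right)}]:  A = 2
Solving: A = 2.
Check against the point condition:
  u(0, 0) = 2  ⟹  A = 2  ✓
Hence u(x, y) = 2 \cos{\left(y \right)}.

Answer: u(x, y) = 2 \cos{\left(y \right)}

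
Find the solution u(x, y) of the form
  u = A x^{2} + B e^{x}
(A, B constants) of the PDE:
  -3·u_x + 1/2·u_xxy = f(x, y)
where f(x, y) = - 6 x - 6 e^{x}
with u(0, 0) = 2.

Substitute the ansatz u = A x^{2} + B e^{x} into the left-hand side.
Derivatives of the ansatz:
  u_x = 2 A x + B e^{x}
  u_xxy = 0
Term by term:
  -3·u_x = - 6 A x - 3 B e^{x}
  1/2·u_xxy = 0
So the left-hand side equals
  - 6 A x - 3 B e^{x}
This must equal f(x, y) = - 6 x - 6 e^{x} identically.
Matching coefficients of the independent functions:
  [x]:  - 6 A = -6
  [e^{x}]:  - 3 B = -6
Solving: A = 1, B = 2.
Check against the point condition:
  u(0, 0) = 2  ⟹  B = 2  ✓
Hence u(x, y) = x^{2} + 2 e^{x}.

Answer: u(x, y) = x^{2} + 2 e^{x}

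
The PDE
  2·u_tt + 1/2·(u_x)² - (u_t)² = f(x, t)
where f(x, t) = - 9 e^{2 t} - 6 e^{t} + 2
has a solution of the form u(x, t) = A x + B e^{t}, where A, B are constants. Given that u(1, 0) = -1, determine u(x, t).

Answer: u(x, t) = 2 x - 3 e^{t}

Derivation:
Substitute the ansatz u = A x + B e^{t} into the left-hand side.
Derivatives of the ansatz:
  u_tt = B e^{t}
  u_x = A
  u_t = B e^{t}
Term by term:
  2·u_tt = 2 B e^{t}
  1/2·(u_x)² = \frac{A^{2}}{2}
  -(u_t)² = - B^{2} e^{2 t}
So the left-hand side equals
  \frac{A^{2}}{2} - B^{2} e^{2 t} + 2 B e^{t}
This must equal f(x, t) = - 9 e^{2 t} - 6 e^{t} + 2 identically.
Matching coefficients of the independent functions:
  [constant term]:  \frac{A^{2}}{2} = 2
  [e^{t}]:  2 B = -6
  [e^{2 t}]:  - B^{2} = -9
These equations allow (A, B) = (-2, -3) or (2, -3).
Impose the point condition(s):
  u(1, 0) = -1  ⟹  A + B = -1
Only A = 2, B = -3 satisfies everything.
Hence u(x, t) = 2 x - 3 e^{t}.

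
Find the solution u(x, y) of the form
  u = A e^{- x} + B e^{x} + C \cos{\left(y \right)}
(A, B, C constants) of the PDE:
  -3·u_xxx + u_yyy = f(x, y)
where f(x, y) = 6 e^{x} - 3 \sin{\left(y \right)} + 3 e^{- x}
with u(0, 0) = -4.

Answer: u(x, y) = - 2 e^{x} - 3 \cos{\left(y \right)} + e^{- x}

Derivation:
Substitute the ansatz u = A e^{- x} + B e^{x} + C \cos{\left(y \right)} into the left-hand side.
Derivatives of the ansatz:
  u_xxx = - A e^{- x} + B e^{x}
  u_yyy = C \sin{\left(y \right)}
Term by term:
  -3·u_xxx = 3 A e^{- x} - 3 B e^{x}
  u_yyy = C \sin{\left(y \right)}
So the left-hand side equals
  3 A e^{- x} - 3 B e^{x} + C \sin{\left(y \right)}
This must equal f(x, y) = 6 e^{x} - 3 \sin{\left(y \right)} + 3 e^{- x} identically.
Matching coefficients of the independent functions:
  [e^{- x}]:  3 A = 3
  [e^{x}]:  - 3 B = 6
  [\sin{\left(y \right)}]:  C = -3
Solving: A = 1, B = -2, C = -3.
Check against the point condition:
  u(0, 0) = -4  ⟹  A + B + C = -4  ✓
Hence u(x, y) = - 2 e^{x} - 3 \cos{\left(y \right)} + e^{- x}.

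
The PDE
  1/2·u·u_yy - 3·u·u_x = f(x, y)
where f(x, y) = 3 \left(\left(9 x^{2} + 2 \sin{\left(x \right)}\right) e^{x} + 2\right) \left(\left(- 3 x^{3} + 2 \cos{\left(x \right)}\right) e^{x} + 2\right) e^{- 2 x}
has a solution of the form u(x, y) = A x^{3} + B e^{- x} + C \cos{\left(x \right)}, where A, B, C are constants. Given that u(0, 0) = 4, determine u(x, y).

Answer: u(x, y) = - 3 x^{3} + 2 \cos{\left(x \right)} + 2 e^{- x}

Derivation:
Substitute the ansatz u = A x^{3} + B e^{- x} + C \cos{\left(x \right)} into the left-hand side.
Derivatives of the ansatz:
  u_yy = 0
  u_x = 3 A x^{2} - B e^{- x} - C \sin{\left(x \right)}
Term by term:
  1/2·u·u_yy = 0
  -3·u·u_x = - 9 A^{2} x^{5} + 3 A B x^{3} e^{- x} - 9 A B x^{2} e^{- x} + 3 A C x^{3} \sin{\left(x \right)} - 9 A C x^{2} \cos{\left(x \right)} + 3 B^{2} e^{- 2 x} + 3 B C e^{- x} \sin{\left(x \right)} + 3 B C e^{- x} \cos{\left(x \right)} + 3 C^{2} \sin{\left(x \right)} \cos{\left(x \right)}
So the left-hand side equals
  - 9 A^{2} x^{5} + 3 A B x^{3} e^{- x} - 9 A B x^{2} e^{- x} + 3 A C x^{3} \sin{\left(x \right)} - 9 A C x^{2} \cos{\left(x \right)} + 3 B^{2} e^{- 2 x} + 3 B C e^{- x} \sin{\left(x \right)} + 3 B C e^{- x} \cos{\left(x \right)} + 3 C^{2} \sin{\left(x \right)} \cos{\left(x \right)}
This must equal f(x, y) identically; expanded, f = - 81 x^{5} - 18 x^{3} \sin{\left(x \right)} - 18 x^{3} e^{- x} + 54 x^{2} \cos{\left(x \right)} + 54 x^{2} e^{- x} + 12 \sin{\left(x \right)} \cos{\left(x \right)} + 12 e^{- x} \sin{\left(x \right)} + 12 e^{- x} \cos{\left(x \right)} + 12 e^{- 2 x}.
Matching coefficients of the independent functions:
  [x^{5}]:  - 9 A^{2} = -81
  [x^{2} e^{- x}]:  - 9 A B = 54
  [x^{2} \cos{\left(x \right)}]:  - 9 A C = 54
  [x^{3} e^{- x}]:  3 A B = -18
  [x^{3} \sin{\left(x \right)}]:  3 A C = -18
  [e^{- x} \sin{\left(x \right)}, e^{- x} \cos{\left(x \right)}]:  3 B C = 12
  [\sin{\left(x \right)} \cos{\left(x \right)}]:  3 C^{2} = 12
  [e^{- 2 x}]:  3 B^{2} = 12
These equations allow (A, B, C) = (-3, 2, 2) or (3, -2, -2).
Impose the point condition(s):
  u(0, 0) = 4  ⟹  B + C = 4
Only A = -3, B = 2, C = 2 satisfies everything.
Hence u(x, y) = - 3 x^{3} + 2 \cos{\left(x \right)} + 2 e^{- x}.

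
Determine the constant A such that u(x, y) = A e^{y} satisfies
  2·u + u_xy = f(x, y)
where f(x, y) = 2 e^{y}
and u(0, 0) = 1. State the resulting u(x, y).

Answer: u(x, y) = e^{y}

Derivation:
Substitute the ansatz u = A e^{y} into the left-hand side.
Derivatives of the ansatz:
  u_xy = 0
Term by term:
  2·u = 2 A e^{y}
  u_xy = 0
So the left-hand side equals
  2 A e^{y}
This must equal f(x, y) = 2 e^{y} identically.
Matching coefficients of the independent functions:
  [e^{y}]:  2 A = 2
Solving: A = 1.
Check against the point condition:
  u(0, 0) = 1  ⟹  A = 1  ✓
Hence u(x, y) = e^{y}.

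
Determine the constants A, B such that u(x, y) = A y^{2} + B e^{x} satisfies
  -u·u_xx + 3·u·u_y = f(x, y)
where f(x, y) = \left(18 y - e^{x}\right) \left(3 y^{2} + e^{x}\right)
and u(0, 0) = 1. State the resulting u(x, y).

Answer: u(x, y) = 3 y^{2} + e^{x}

Derivation:
Substitute the ansatz u = A y^{2} + B e^{x} into the left-hand side.
Derivatives of the ansatz:
  u_xx = B e^{x}
  u_y = 2 A y
Term by term:
  -u·u_xx = - A B y^{2} e^{x} - B^{2} e^{2 x}
  3·u·u_y = 6 A^{2} y^{3} + 6 A B y e^{x}
So the left-hand side equals
  6 A^{2} y^{3} - A B y^{2} e^{x} + 6 A B y e^{x} - B^{2} e^{2 x}
This must equal f(x, y) identically; expanded, f = 54 y^{3} - 3 y^{2} e^{x} + 18 y e^{x} - e^{2 x}.
Matching coefficients of the independent functions:
  [y^{3}]:  6 A^{2} = 54
  [y e^{x}]:  6 A B = 18
  [y^{2} e^{x}]:  - A B = -3
  [e^{2 x}]:  - B^{2} = -1
These equations allow (A, B) = (-3, -1) or (3, 1).
Impose the point condition(s):
  u(0, 0) = 1  ⟹  B = 1
Only A = 3, B = 1 satisfies everything.
Hence u(x, y) = 3 y^{2} + e^{x}.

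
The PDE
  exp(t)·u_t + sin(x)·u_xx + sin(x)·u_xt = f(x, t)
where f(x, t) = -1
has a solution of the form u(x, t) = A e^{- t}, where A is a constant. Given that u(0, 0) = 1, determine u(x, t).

Substitute the ansatz u = A e^{- t} into the left-hand side.
Derivatives of the ansatz:
  u_t = - A e^{- t}
  u_xx = 0
  u_xt = 0
Term by term:
  exp(t)·u_t = - A
  sin(x)·u_xx = 0
  sin(x)·u_xt = 0
So the left-hand side equals
  - A
This must equal f(x, t) = -1 identically.
Matching coefficients of the independent functions:
  [constant term]:  - A = -1
Solving: A = 1.
Check against the point condition:
  u(0, 0) = 1  ⟹  A = 1  ✓
Hence u(x, t) = e^{- t}.

Answer: u(x, t) = e^{- t}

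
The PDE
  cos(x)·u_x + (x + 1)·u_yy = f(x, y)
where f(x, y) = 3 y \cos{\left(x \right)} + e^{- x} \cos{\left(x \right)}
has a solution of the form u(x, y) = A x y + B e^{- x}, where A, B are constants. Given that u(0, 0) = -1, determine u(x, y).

Answer: u(x, y) = 3 x y - e^{- x}

Derivation:
Substitute the ansatz u = A x y + B e^{- x} into the left-hand side.
Derivatives of the ansatz:
  u_x = A y - B e^{- x}
  u_yy = 0
Term by term:
  cos(x)·u_x = A y \cos{\left(x \right)} - B e^{- x} \cos{\left(x \right)}
  (x + 1)·u_yy = 0
So the left-hand side equals
  A y \cos{\left(x \right)} - B e^{- x} \cos{\left(x \right)}
This must equal f(x, y) = 3 y \cos{\left(x \right)} + e^{- x} \cos{\left(x \right)} identically.
Matching coefficients of the independent functions:
  [y \cos{\left(x \right)}]:  A = 3
  [e^{- x} \cos{\left(x \right)}]:  - B = 1
Solving: A = 3, B = -1.
Check against the point condition:
  u(0, 0) = -1  ⟹  B = -1  ✓
Hence u(x, y) = 3 x y - e^{- x}.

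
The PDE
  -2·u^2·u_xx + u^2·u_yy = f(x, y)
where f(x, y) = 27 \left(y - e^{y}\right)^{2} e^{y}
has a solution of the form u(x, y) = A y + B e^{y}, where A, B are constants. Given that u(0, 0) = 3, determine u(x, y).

Substitute the ansatz u = A y + B e^{y} into the left-hand side.
Derivatives of the ansatz:
  u_xx = 0
  u_yy = B e^{y}
Term by term:
  -2·u^2·u_xx = 0
  u^2·u_yy = A^{2} B y^{2} e^{y} + 2 A B^{2} y e^{2 y} + B^{3} e^{3 y}
So the left-hand side equals
  A^{2} B y^{2} e^{y} + 2 A B^{2} y e^{2 y} + B^{3} e^{3 y}
This must equal f(x, y) identically; expanded, f = 27 y^{2} e^{y} - 54 y e^{2 y} + 27 e^{3 y}.
Matching coefficients of the independent functions:
  [y e^{2 y}]:  2 A B^{2} = -54
  [y^{2} e^{y}]:  A^{2} B = 27
  [e^{3 y}]:  B^{3} = 27
Solving: A = -3, B = 3.
Check against the point condition:
  u(0, 0) = 3  ⟹  B = 3  ✓
Hence u(x, y) = - 3 y + 3 e^{y}.

Answer: u(x, y) = - 3 y + 3 e^{y}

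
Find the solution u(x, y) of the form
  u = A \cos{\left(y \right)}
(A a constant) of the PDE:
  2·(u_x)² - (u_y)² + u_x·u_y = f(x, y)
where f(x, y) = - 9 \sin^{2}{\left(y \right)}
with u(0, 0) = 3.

Substitute the ansatz u = A \cos{\left(y \right)} into the left-hand side.
Derivatives of the ansatz:
  u_x = 0
  u_y = - A \sin{\left(y \right)}
Term by term:
  2·(u_x)² = 0
  -(u_y)² = - A^{2} \sin^{2}{\left(y \right)}
  u_x·u_y = 0
So the left-hand side equals
  - A^{2} \sin^{2}{\left(y \right)}
This must equal f(x, y) = - 9 \sin^{2}{\left(y \right)} identically.
Matching coefficients of the independent functions:
  [\sin^{2}{\left(y \right)}]:  - A^{2} = -9
These equations allow (A) = (-3) or (3).
Impose the point condition(s):
  u(0, 0) = 3  ⟹  A = 3
Only A = 3 satisfies everything.
Hence u(x, y) = 3 \cos{\left(y \right)}.

Answer: u(x, y) = 3 \cos{\left(y \right)}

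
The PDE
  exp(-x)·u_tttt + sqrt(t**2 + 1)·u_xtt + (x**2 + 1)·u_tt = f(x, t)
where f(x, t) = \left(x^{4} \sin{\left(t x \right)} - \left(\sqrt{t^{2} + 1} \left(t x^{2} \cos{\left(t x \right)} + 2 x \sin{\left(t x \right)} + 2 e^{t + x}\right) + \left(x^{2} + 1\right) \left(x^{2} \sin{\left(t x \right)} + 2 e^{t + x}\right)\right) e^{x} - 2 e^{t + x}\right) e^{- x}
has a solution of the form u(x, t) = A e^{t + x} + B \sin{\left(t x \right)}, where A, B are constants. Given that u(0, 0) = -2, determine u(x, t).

Substitute the ansatz u = A e^{t + x} + B \sin{\left(t x \right)} into the left-hand side.
Derivatives of the ansatz:
  u_tttt = A e^{t} e^{x} + B x^{4} \sin{\left(t x \right)}
  u_xtt = A e^{t} e^{x} - B t x^{2} \cos{\left(t x \right)} - 2 B x \sin{\left(t x \right)}
  u_tt = A e^{t} e^{x} - B x^{2} \sin{\left(t x \right)}
Term by term:
  exp(-x)·u_tttt = A e^{t} + B x^{4} e^{- x} \sin{\left(t x \right)}
  sqrt(t**2 + 1)·u_xtt = A \sqrt{t^{2} + 1} e^{t} e^{x} - B t x^{2} \sqrt{t^{2} + 1} \cos{\left(t x \right)} - 2 B x \sqrt{t^{2} + 1} \sin{\left(t x \right)}
  (x**2 + 1)·u_tt = A x^{2} e^{t} e^{x} + A e^{t} e^{x} - B x^{4} \sin{\left(t x \right)} - B x^{2} \sin{\left(t x \right)}
So the left-hand side equals
  A x^{2} e^{t} e^{x} + A \sqrt{t^{2} + 1} e^{t} e^{x} + A e^{t} e^{x} + A e^{t} - B t x^{2} \sqrt{t^{2} + 1} \cos{\left(t x \right)} - B x^{4} \sin{\left(t x \right)} + B x^{4} e^{- x} \sin{\left(t x \right)} - B x^{2} \sin{\left(t x \right)} - 2 B x \sqrt{t^{2} + 1} \sin{\left(t x \right)}
This must equal f(x, t) identically; expanded, f = - t x^{2} \sqrt{t^{2} + 1} \cos{\left(t x \right)} - x^{4} \sin{\left(t x \right)} + x^{4} e^{- x} \sin{\left(t x \right)} - 2 x^{2} e^{t} e^{x} - x^{2} \sin{\left(t x \right)} - 2 x \sqrt{t^{2} + 1} \sin{\left(t x \right)} - 2 \sqrt{t^{2} + 1} e^{t} e^{x} - 2 e^{t} e^{x} - 2 e^{t}.
Matching coefficients of the independent functions:
  [x^{2} \sin{\left(t x \right)}, x^{4} \sin{\left(t x \right)}, t x^{2} \sqrt{t^{2} + 1} \cos{\left(t x \right)}]:  - B = -1
  [e^{t} e^{x}, x^{2} e^{t} e^{x}, \sqrt{t^{2} + 1} e^{t} e^{x}, e^{t}]:  A = -2
  [x \sqrt{t^{2} + 1} \sin{\left(t x \right)}]:  - 2 B = -2
  [x^{4} e^{- x} \sin{\left(t x \right)}]:  B = 1
Solving: A = -2, B = 1.
Check against the point condition:
  u(0, 0) = -2  ⟹  A = -2  ✓
Hence u(x, t) = - 2 e^{t + x} + \sin{\left(t x \right)}.

Answer: u(x, t) = - 2 e^{t + x} + \sin{\left(t x \right)}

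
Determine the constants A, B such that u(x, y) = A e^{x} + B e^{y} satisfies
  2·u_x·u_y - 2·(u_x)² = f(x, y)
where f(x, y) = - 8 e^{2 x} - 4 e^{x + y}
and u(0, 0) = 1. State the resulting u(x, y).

Answer: u(x, y) = 2 e^{x} - e^{y}

Derivation:
Substitute the ansatz u = A e^{x} + B e^{y} into the left-hand side.
Derivatives of the ansatz:
  u_x = A e^{x}
  u_y = B e^{y}
Term by term:
  2·u_x·u_y = 2 A B e^{x} e^{y}
  -2·(u_x)² = - 2 A^{2} e^{2 x}
So the left-hand side equals
  - 2 A^{2} e^{2 x} + 2 A B e^{x} e^{y}
This must equal f(x, y) identically; expanded, f = - 8 e^{2 x} - 4 e^{x} e^{y}.
Matching coefficients of the independent functions:
  [e^{x} e^{y}]:  2 A B = -4
  [e^{2 x}]:  - 2 A^{2} = -8
These equations allow (A, B) = (-2, 1) or (2, -1).
Impose the point condition(s):
  u(0, 0) = 1  ⟹  A + B = 1
Only A = 2, B = -1 satisfies everything.
Hence u(x, y) = 2 e^{x} - e^{y}.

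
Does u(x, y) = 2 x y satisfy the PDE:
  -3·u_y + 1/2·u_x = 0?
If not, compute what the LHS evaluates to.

Evaluate each term of the left-hand side for u = 2 x y.
Derivatives:
  u_y = 2 x
  u_x = 2 y
Terms:
  -3·u_y = - 6 x
  1/2·u_x = y
Sum: LHS = - 6 x + y
Given right-hand side: 0. Difference LHS − RHS = - 6 x + y ≠ 0, so u is not a solution.

Answer: No, the LHS evaluates to - 6 x + y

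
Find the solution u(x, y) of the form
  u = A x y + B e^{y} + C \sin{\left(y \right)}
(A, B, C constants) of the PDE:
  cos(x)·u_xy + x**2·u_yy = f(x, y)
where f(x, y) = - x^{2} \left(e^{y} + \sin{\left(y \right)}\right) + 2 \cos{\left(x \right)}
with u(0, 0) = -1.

Substitute the ansatz u = A x y + B e^{y} + C \sin{\left(y \right)} into the left-hand side.
Derivatives of the ansatz:
  u_xy = A
  u_yy = B e^{y} - C \sin{\left(y \right)}
Term by term:
  cos(x)·u_xy = A \cos{\left(x \right)}
  x**2·u_yy = B x^{2} e^{y} - C x^{2} \sin{\left(y \right)}
So the left-hand side equals
  A \cos{\left(x \right)} + B x^{2} e^{y} - C x^{2} \sin{\left(y \right)}
This must equal f(x, y) identically; expanded, f = - x^{2} e^{y} - x^{2} \sin{\left(y \right)} + 2 \cos{\left(x \right)}.
Matching coefficients of the independent functions:
  [x^{2} e^{y}]:  B = -1
  [x^{2} \sin{\left(y \right)}]:  - C = -1
  [\cos{\left(x \right)}]:  A = 2
Solving: A = 2, B = -1, C = 1.
Check against the point condition:
  u(0, 0) = -1  ⟹  B = -1  ✓
Hence u(x, y) = 2 x y - e^{y} + \sin{\left(y \right)}.

Answer: u(x, y) = 2 x y - e^{y} + \sin{\left(y \right)}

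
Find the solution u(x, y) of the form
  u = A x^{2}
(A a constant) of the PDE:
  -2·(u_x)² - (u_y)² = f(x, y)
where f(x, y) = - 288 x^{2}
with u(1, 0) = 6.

Substitute the ansatz u = A x^{2} into the left-hand side.
Derivatives of the ansatz:
  u_x = 2 A x
  u_y = 0
Term by term:
  -2·(u_x)² = - 8 A^{2} x^{2}
  -(u_y)² = 0
So the left-hand side equals
  - 8 A^{2} x^{2}
This must equal f(x, y) = - 288 x^{2} identically.
Matching coefficients of the independent functions:
  [x^{2}]:  - 8 A^{2} = -288
These equations allow (A) = (-6) or (6).
Impose the point condition(s):
  u(1, 0) = 6  ⟹  A = 6
Only A = 6 satisfies everything.
Hence u(x, y) = 6 x^{2}.

Answer: u(x, y) = 6 x^{2}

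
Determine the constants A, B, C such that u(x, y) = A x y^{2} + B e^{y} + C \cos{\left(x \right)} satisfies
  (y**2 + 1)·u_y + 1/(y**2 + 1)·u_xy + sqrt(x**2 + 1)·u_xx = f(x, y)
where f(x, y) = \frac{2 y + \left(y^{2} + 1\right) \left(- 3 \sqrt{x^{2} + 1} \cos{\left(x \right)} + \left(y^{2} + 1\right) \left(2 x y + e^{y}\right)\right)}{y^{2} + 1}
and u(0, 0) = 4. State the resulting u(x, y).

Substitute the ansatz u = A x y^{2} + B e^{y} + C \cos{\left(x \right)} into the left-hand side.
Derivatives of the ansatz:
  u_y = 2 A x y + B e^{y}
  u_xy = 2 A y
  u_xx = - C \cos{\left(x \right)}
Term by term:
  (y**2 + 1)·u_y = 2 A x y^{3} + 2 A x y + B y^{2} e^{y} + B e^{y}
  1/(y**2 + 1)·u_xy = \frac{2 A y}{y^{2} + 1}
  sqrt(x**2 + 1)·u_xx = - C \sqrt{x^{2} + 1} \cos{\left(x \right)}
So the left-hand side equals
  2 A x y^{3} + 2 A x y + \frac{2 A y}{y^{2} + 1} + B y^{2} e^{y} + B e^{y} - C \sqrt{x^{2} + 1} \cos{\left(x \right)}
This must equal f(x, y) identically; expanded, f = 2 x y^{3} + 2 x y + y^{2} e^{y} + \frac{2 y}{y^{2} + 1} - 3 \sqrt{x^{2} + 1} \cos{\left(x \right)} + e^{y}.
Matching coefficients of the independent functions:
  [x y, x y^{3}, \frac{y}{y^{2} + 1}]:  2 A = 2
  [y^{2} e^{y}, e^{y}]:  B = 1
  [\sqrt{x^{2} + 1} \cos{\left(x \right)}]:  - C = -3
Solving: A = 1, B = 1, C = 3.
Check against the point condition:
  u(0, 0) = 4  ⟹  B + C = 4  ✓
Hence u(x, y) = x y^{2} + e^{y} + 3 \cos{\left(x \right)}.

Answer: u(x, y) = x y^{2} + e^{y} + 3 \cos{\left(x \right)}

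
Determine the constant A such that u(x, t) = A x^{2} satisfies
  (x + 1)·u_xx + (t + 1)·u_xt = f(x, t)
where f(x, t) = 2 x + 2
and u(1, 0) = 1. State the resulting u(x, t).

Answer: u(x, t) = x^{2}

Derivation:
Substitute the ansatz u = A x^{2} into the left-hand side.
Derivatives of the ansatz:
  u_xx = 2 A
  u_xt = 0
Term by term:
  (x + 1)·u_xx = 2 A x + 2 A
  (t + 1)·u_xt = 0
So the left-hand side equals
  2 A x + 2 A
This must equal f(x, t) = 2 x + 2 identically.
Matching coefficients of the independent functions:
  [constant term, x]:  2 A = 2
Solving: A = 1.
Check against the point condition:
  u(1, 0) = 1  ⟹  A = 1  ✓
Hence u(x, t) = x^{2}.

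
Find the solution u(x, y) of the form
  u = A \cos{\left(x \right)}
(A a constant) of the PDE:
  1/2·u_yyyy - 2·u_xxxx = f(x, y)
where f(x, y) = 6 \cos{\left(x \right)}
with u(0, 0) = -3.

Answer: u(x, y) = - 3 \cos{\left(x \right)}

Derivation:
Substitute the ansatz u = A \cos{\left(x \right)} into the left-hand side.
Derivatives of the ansatz:
  u_yyyy = 0
  u_xxxx = A \cos{\left(x \right)}
Term by term:
  1/2·u_yyyy = 0
  -2·u_xxxx = - 2 A \cos{\left(x \right)}
So the left-hand side equals
  - 2 A \cos{\left(x \right)}
This must equal f(x, y) = 6 \cos{\left(x \right)} identically.
Matching coefficients of the independent functions:
  [\cos{\left(x \right)}]:  - 2 A = 6
Solving: A = -3.
Check against the point condition:
  u(0, 0) = -3  ⟹  A = -3  ✓
Hence u(x, y) = - 3 \cos{\left(x \right)}.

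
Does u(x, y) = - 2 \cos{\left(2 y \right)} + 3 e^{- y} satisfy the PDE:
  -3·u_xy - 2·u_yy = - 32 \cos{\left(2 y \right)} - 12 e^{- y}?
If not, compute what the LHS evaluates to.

Answer: No, the LHS evaluates to - 16 \cos{\left(2 y \right)} - 6 e^{- y}

Derivation:
Evaluate each term of the left-hand side for u = - 2 \cos{\left(2 y \right)} + 3 e^{- y}.
Derivatives:
  u_xy = 0
  u_yy = 8 \cos{\left(2 y \right)} + 3 e^{- y}
Terms:
  -3·u_xy = 0
  -2·u_yy = - 16 \cos{\left(2 y \right)} - 6 e^{- y}
Sum: LHS = - 16 \cos{\left(2 y \right)} - 6 e^{- y}
Given right-hand side: - 32 \cos{\left(2 y \right)} - 12 e^{- y}. Difference LHS − RHS = 16 \cos{\left(2 y \right)} + 6 e^{- y} ≠ 0, so u is not a solution.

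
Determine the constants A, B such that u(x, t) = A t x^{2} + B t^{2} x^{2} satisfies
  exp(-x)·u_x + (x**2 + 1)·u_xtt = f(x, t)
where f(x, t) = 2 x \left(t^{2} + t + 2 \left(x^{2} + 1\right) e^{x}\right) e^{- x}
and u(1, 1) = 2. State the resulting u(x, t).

Substitute the ansatz u = A t x^{2} + B t^{2} x^{2} into the left-hand side.
Derivatives of the ansatz:
  u_x = 2 A t x + 2 B t^{2} x
  u_xtt = 4 B x
Term by term:
  exp(-x)·u_x = 2 A t x e^{- x} + 2 B t^{2} x e^{- x}
  (x**2 + 1)·u_xtt = 4 B x^{3} + 4 B x
So the left-hand side equals
  2 A t x e^{- x} + 2 B t^{2} x e^{- x} + 4 B x^{3} + 4 B x
This must equal f(x, t) identically; expanded, f = 2 t^{2} x e^{- x} + 2 t x e^{- x} + 4 x^{3} + 4 x.
Matching coefficients of the independent functions:
  [x, x^{3}]:  4 B = 4
  [t x e^{- x}]:  2 A = 2
  [t^{2} x e^{- x}]:  2 B = 2
Solving: A = 1, B = 1.
Check against the point condition:
  u(1, 1) = 2  ⟹  A + B = 2  ✓
Hence u(x, t) = t^{2} x^{2} + t x^{2}.

Answer: u(x, t) = t^{2} x^{2} + t x^{2}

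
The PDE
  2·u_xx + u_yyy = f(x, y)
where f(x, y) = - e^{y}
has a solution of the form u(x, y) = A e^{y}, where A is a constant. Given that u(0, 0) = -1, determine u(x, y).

Substitute the ansatz u = A e^{y} into the left-hand side.
Derivatives of the ansatz:
  u_xx = 0
  u_yyy = A e^{y}
Term by term:
  2·u_xx = 0
  u_yyy = A e^{y}
So the left-hand side equals
  A e^{y}
This must equal f(x, y) = - e^{y} identically.
Matching coefficients of the independent functions:
  [e^{y}]:  A = -1
Solving: A = -1.
Check against the point condition:
  u(0, 0) = -1  ⟹  A = -1  ✓
Hence u(x, y) = - e^{y}.

Answer: u(x, y) = - e^{y}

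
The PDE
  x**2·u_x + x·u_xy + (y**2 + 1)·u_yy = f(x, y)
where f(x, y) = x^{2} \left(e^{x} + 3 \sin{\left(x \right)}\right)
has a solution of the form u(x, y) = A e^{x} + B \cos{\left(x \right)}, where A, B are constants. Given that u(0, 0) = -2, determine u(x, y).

Substitute the ansatz u = A e^{x} + B \cos{\left(x \right)} into the left-hand side.
Derivatives of the ansatz:
  u_x = A e^{x} - B \sin{\left(x \right)}
  u_xy = 0
  u_yy = 0
Term by term:
  x**2·u_x = A x^{2} e^{x} - B x^{2} \sin{\left(x \right)}
  x·u_xy = 0
  (y**2 + 1)·u_yy = 0
So the left-hand side equals
  A x^{2} e^{x} - B x^{2} \sin{\left(x \right)}
This must equal f(x, y) identically; expanded, f = x^{2} e^{x} + 3 x^{2} \sin{\left(x \right)}.
Matching coefficients of the independent functions:
  [x^{2} e^{x}]:  A = 1
  [x^{2} \sin{\left(x \right)}]:  - B = 3
Solving: A = 1, B = -3.
Check against the point condition:
  u(0, 0) = -2  ⟹  A + B = -2  ✓
Hence u(x, y) = e^{x} - 3 \cos{\left(x \right)}.

Answer: u(x, y) = e^{x} - 3 \cos{\left(x \right)}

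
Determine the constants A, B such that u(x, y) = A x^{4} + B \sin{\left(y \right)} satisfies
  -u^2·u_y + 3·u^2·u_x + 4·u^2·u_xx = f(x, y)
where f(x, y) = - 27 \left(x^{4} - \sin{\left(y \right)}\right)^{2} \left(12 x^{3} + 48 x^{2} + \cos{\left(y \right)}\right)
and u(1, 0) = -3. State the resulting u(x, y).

Substitute the ansatz u = A x^{4} + B \sin{\left(y \right)} into the left-hand side.
Derivatives of the ansatz:
  u_y = B \cos{\left(y \right)}
  u_x = 4 A x^{3}
  u_xx = 12 A x^{2}
Term by term:
  -u^2·u_y = - A^{2} B x^{8} \cos{\left(y \right)} - 2 A B^{2} x^{4} \sin{\left(y \right)} \cos{\left(y \right)} - B^{3} \sin^{2}{\left(y \right)} \cos{\left(y \right)}
  3·u^2·u_x = 12 A^{3} x^{11} + 24 A^{2} B x^{7} \sin{\left(y \right)} + 12 A B^{2} x^{3} \sin^{2}{\left(y \right)}
  4·u^2·u_xx = 48 A^{3} x^{10} + 96 A^{2} B x^{6} \sin{\left(y \right)} + 48 A B^{2} x^{2} \sin^{2}{\left(y \right)}
So the left-hand side equals
  12 A^{3} x^{11} + 48 A^{3} x^{10} - A^{2} B x^{8} \cos{\left(y \right)} + 24 A^{2} B x^{7} \sin{\left(y \right)} + 96 A^{2} B x^{6} \sin{\left(y \right)} - 2 A B^{2} x^{4} \sin{\left(y \right)} \cos{\left(y \right)} + 12 A B^{2} x^{3} \sin^{2}{\left(y \right)} + 48 A B^{2} x^{2} \sin^{2}{\left(y \right)} - B^{3} \sin^{2}{\left(y \right)} \cos{\left(y \right)}
This must equal f(x, y) identically; expanded, f = - 324 x^{11} - 1296 x^{10} - 27 x^{8} \cos{\left(y \right)} + 648 x^{7} \sin{\left(y \right)} + 2592 x^{6} \sin{\left(y \right)} + 54 x^{4} \sin{\left(y \right)} \cos{\left(y \right)} - 324 x^{3} \sin^{2}{\left(y \right)} - 1296 x^{2} \sin^{2}{\left(y \right)} - 27 \sin^{2}{\left(y \right)} \cos{\left(y \right)}.
Matching coefficients of the independent functions:
  [x^{10}]:  48 A^{3} = -1296
  [x^{11}]:  12 A^{3} = -324
  [x^{2} \sin^{2}{\left(y \right)}]:  48 A B^{2} = -1296
  [x^{3} \sin^{2}{\left(y \right)}]:  12 A B^{2} = -324
  [x^{6} \sin{\left(y \right)}]:  96 A^{2} B = 2592
  [x^{7} \sin{\left(y \right)}]:  24 A^{2} B = 648
  [x^{8} \cos{\left(y \right)}]:  - A^{2} B = -27
  [\sin^{2}{\left(y \right)} \cos{\left(y \right)}]:  - B^{3} = -27
  [x^{4} \sin{\left(y \right)} \cos{\left(y \right)}]:  - 2 A B^{2} = 54
Solving: A = -3, B = 3.
Check against the point condition:
  u(1, 0) = -3  ⟹  A = -3  ✓
Hence u(x, y) = - 3 x^{4} + 3 \sin{\left(y \right)}.

Answer: u(x, y) = - 3 x^{4} + 3 \sin{\left(y \right)}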